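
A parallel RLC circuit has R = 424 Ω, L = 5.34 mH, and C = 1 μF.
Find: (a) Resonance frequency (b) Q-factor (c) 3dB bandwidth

Step 1 — Resonance: ω₀ = 1/√(LC) = 1/√(0.00534·1e-06) = 1.368e+04 rad/s.
Step 2 — f₀ = ω₀/(2π) = 2178 Hz.
Step 3 — Parallel Q: Q = R/(ω₀L) = 424/(1.368e+04·0.00534) = 5.802.
Step 4 — Bandwidth: Δω = ω₀/Q = 2358 rad/s; BW = Δω/(2π) = 375.4 Hz.

(a) f₀ = 2178 Hz  (b) Q = 5.802  (c) BW = 375.4 Hz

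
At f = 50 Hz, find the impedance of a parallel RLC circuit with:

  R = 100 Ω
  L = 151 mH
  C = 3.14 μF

Step 1 — Angular frequency: ω = 2π·f = 2π·50 = 314.2 rad/s.
Step 2 — Component impedances:
  R: Z = R = 100 Ω
  L: Z = jωL = j·314.2·0.151 = 0 + j47.44 Ω
  C: Z = 1/(jωC) = -j/(ω·C) = 0 - j1014 Ω
Step 3 — Parallel combination: 1/Z_total = 1/R + 1/L + 1/C; Z_total = 19.85 + j39.89 Ω = 44.55∠63.5° Ω.

Z = 19.85 + j39.89 Ω = 44.55∠63.5° Ω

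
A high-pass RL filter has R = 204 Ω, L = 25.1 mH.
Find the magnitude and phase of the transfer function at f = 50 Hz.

Step 1 — Angular frequency: ω = 2π·50 = 314.2 rad/s.
Step 2 — Transfer function: H(jω) = jωL/(R + jωL).
Step 3 — Numerator jωL = j·7.885; denominator R + jωL = 204 + j7.885.
Step 4 — H = 0.001492 + j0.0386.
Step 5 — Magnitude: |H| = 0.03863 (-28.3 dB); phase: φ = 87.8°.

|H| = 0.03863 (-28.3 dB), φ = 87.8°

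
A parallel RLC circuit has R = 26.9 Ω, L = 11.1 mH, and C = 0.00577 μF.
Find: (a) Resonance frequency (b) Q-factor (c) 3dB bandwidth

Step 1 — Resonance: ω₀ = 1/√(LC) = 1/√(0.0111·5.77e-09) = 1.25e+05 rad/s.
Step 2 — f₀ = ω₀/(2π) = 1.989e+04 Hz.
Step 3 — Parallel Q: Q = R/(ω₀L) = 26.9/(1.25e+05·0.0111) = 0.01939.
Step 4 — Bandwidth: Δω = ω₀/Q = 6.443e+06 rad/s; BW = Δω/(2π) = 1.025e+06 Hz.

(a) f₀ = 1.989e+04 Hz  (b) Q = 0.01939  (c) BW = 1.025e+06 Hz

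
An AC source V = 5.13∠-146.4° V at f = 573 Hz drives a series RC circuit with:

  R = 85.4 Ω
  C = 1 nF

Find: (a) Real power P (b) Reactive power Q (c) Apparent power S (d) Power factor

Step 1 — Angular frequency: ω = 2π·f = 2π·573 = 3600 rad/s.
Step 2 — Component impedances:
  R: Z = R = 85.4 Ω
  C: Z = 1/(jωC) = -j/(ω·C) = 0 - j2.778e+05 Ω
Step 3 — Series combination: Z_total = R + C = 85.4 - j2.778e+05 Ω = 2.778e+05∠-90.0° Ω.
Step 4 — Source phasor: V = 5.13∠-146.4° V = -4.273 - j2.839 V.
Step 5 — Current: I = V / Z = 1.022e-05 - j1.539e-05 A = 1.847e-05∠-56.4° A.
Step 6 — Complex power: S = V·I* = 2.913e-08 - j9.475e-05 VA.
Step 7 — Real power: P = Re(S) = 2.913e-08 W.
Step 8 — Reactive power: Q = Im(S) = -9.475e-05 VAR.
Step 9 — Apparent power: |S| = 9.475e-05 VA.
Step 10 — Power factor: PF = P/|S| = 0.0003075 (leading).

(a) P = 2.913e-08 W  (b) Q = -9.475e-05 VAR  (c) S = 9.475e-05 VA  (d) PF = 0.0003075 (leading)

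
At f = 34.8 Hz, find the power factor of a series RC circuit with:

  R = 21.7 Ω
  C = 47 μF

Step 1 — Angular frequency: ω = 2π·f = 2π·34.8 = 218.7 rad/s.
Step 2 — Component impedances:
  R: Z = R = 21.7 Ω
  C: Z = 1/(jωC) = -j/(ω·C) = 0 - j97.31 Ω
Step 3 — Series combination: Z_total = R + C = 21.7 - j97.31 Ω = 99.7∠-77.4° Ω.
Step 4 — Power factor: PF = cos(φ) = Re(Z)/|Z| = 21.7/99.7 = 0.2177.
Step 5 — Type: Im(Z) = -97.31 ⇒ leading (phase φ = -77.4°).

PF = 0.2177 (leading, φ = -77.4°)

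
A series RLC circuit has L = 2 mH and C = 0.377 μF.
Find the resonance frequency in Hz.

Step 1 — Resonance condition Im(Z)=0 gives ω₀ = 1/√(LC).
Step 2 — ω₀ = 1/√(0.002·3.77e-07) = 3.642e+04 rad/s.
Step 3 — f₀ = ω₀/(2π) = 5796 Hz.

f₀ = 5796 Hz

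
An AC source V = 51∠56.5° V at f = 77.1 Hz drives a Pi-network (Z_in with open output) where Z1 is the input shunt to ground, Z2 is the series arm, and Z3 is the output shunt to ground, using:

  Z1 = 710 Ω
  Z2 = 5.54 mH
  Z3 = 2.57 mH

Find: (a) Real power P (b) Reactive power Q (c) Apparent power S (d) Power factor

Step 1 — Angular frequency: ω = 2π·f = 2π·77.1 = 484.4 rad/s.
Step 2 — Component impedances:
  Z1: Z = R = 710 Ω
  Z2: Z = jωL = j·484.4·0.00554 = 0 + j2.684 Ω
  Z3: Z = jωL = j·484.4·0.00257 = 0 + j1.245 Ω
Step 3 — With open output, the series arm Z2 and the output shunt Z3 appear in series to ground: Z2 + Z3 = 0 + j3.929 Ω.
Step 4 — Parallel with input shunt Z1: Z_in = Z1 || (Z2 + Z3) = 0.02174 + j3.929 Ω = 3.929∠89.7° Ω.
Step 5 — Source phasor: V = 51∠56.5° V = 28.15 + j42.53 V.
Step 6 — Current: I = V / Z = 10.86 - j7.105 A = 12.98∠-33.2° A.
Step 7 — Complex power: S = V·I* = 3.663 + j662 VA.
Step 8 — Real power: P = Re(S) = 3.663 W.
Step 9 — Reactive power: Q = Im(S) = 662 VAR.
Step 10 — Apparent power: |S| = 662.1 VA.
Step 11 — Power factor: PF = P/|S| = 0.005533 (lagging).

(a) P = 3.663 W  (b) Q = 662 VAR  (c) S = 662.1 VA  (d) PF = 0.005533 (lagging)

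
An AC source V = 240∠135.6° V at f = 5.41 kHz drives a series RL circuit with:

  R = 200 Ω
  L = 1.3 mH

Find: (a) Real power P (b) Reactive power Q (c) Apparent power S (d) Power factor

Step 1 — Angular frequency: ω = 2π·f = 2π·5410 = 3.399e+04 rad/s.
Step 2 — Component impedances:
  R: Z = R = 200 Ω
  L: Z = jωL = j·3.399e+04·0.0013 = 0 + j44.19 Ω
Step 3 — Series combination: Z_total = R + L = 200 + j44.19 Ω = 204.8∠12.5° Ω.
Step 4 — Source phasor: V = 240∠135.6° V = -171.5 + j167.9 V.
Step 5 — Current: I = V / Z = -0.6406 + j0.9811 A = 1.172∠123.1° A.
Step 6 — Complex power: S = V·I* = 274.6 + j60.67 VA.
Step 7 — Real power: P = Re(S) = 274.6 W.
Step 8 — Reactive power: Q = Im(S) = 60.67 VAR.
Step 9 — Apparent power: |S| = 281.2 VA.
Step 10 — Power factor: PF = P/|S| = 0.9764 (lagging).

(a) P = 274.6 W  (b) Q = 60.67 VAR  (c) S = 281.2 VA  (d) PF = 0.9764 (lagging)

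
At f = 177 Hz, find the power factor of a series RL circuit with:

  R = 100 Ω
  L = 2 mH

Step 1 — Angular frequency: ω = 2π·f = 2π·177 = 1112 rad/s.
Step 2 — Component impedances:
  R: Z = R = 100 Ω
  L: Z = jωL = j·1112·0.002 = 0 + j2.224 Ω
Step 3 — Series combination: Z_total = R + L = 100 + j2.224 Ω = 100∠1.3° Ω.
Step 4 — Power factor: PF = cos(φ) = Re(Z)/|Z| = 100/100.02 = 0.9998.
Step 5 — Type: Im(Z) = 2.224 ⇒ lagging (phase φ = 1.3°).

PF = 0.9998 (lagging, φ = 1.3°)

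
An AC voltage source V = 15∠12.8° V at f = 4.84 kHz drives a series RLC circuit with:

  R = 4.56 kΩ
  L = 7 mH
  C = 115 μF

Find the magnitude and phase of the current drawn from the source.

Step 1 — Angular frequency: ω = 2π·f = 2π·4840 = 3.041e+04 rad/s.
Step 2 — Component impedances:
  R: Z = R = 4560 Ω
  L: Z = jωL = j·3.041e+04·0.007 = 0 + j212.9 Ω
  C: Z = 1/(jωC) = -j/(ω·C) = 0 - j0.2859 Ω
Step 3 — Series combination: Z_total = R + L + C = 4560 + j212.6 Ω = 4565∠2.7° Ω.
Step 4 — Source phasor: V = 15∠12.8° V = 14.63 + j3.323 V.
Step 5 — Ohm's law: I = V / Z_total = (14.63 + j3.323) / (4560 + j212.6) = 0.003235 + j0.000578 A.
Step 6 — Convert to polar: |I| = 0.003286 A, ∠I = 10.1°.

I = 0.003286∠10.1° A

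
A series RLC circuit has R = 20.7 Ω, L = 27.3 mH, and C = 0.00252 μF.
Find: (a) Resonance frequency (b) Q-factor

Step 1 — Resonance condition Im(Z)=0 gives ω₀ = 1/√(LC).
Step 2 — ω₀ = 1/√(0.0273·2.52e-09) = 1.206e+05 rad/s.
Step 3 — f₀ = ω₀/(2π) = 1.919e+04 Hz.
Step 4 — Series Q: Q = ω₀L/R = 1.206e+05·0.0273/20.7 = 159.

(a) f₀ = 1.919e+04 Hz  (b) Q = 159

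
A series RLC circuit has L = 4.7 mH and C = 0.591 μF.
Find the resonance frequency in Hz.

Step 1 — Resonance condition Im(Z)=0 gives ω₀ = 1/√(LC).
Step 2 — ω₀ = 1/√(0.0047·5.91e-07) = 1.897e+04 rad/s.
Step 3 — f₀ = ω₀/(2π) = 3020 Hz.

f₀ = 3020 Hz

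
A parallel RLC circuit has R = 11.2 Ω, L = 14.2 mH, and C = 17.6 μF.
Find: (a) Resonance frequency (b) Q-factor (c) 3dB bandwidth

Step 1 — Resonance: ω₀ = 1/√(LC) = 1/√(0.0142·1.76e-05) = 2000 rad/s.
Step 2 — f₀ = ω₀/(2π) = 318.4 Hz.
Step 3 — Parallel Q: Q = R/(ω₀L) = 11.2/(2000·0.0142) = 0.3943.
Step 4 — Bandwidth: Δω = ω₀/Q = 5073 rad/s; BW = Δω/(2π) = 807.4 Hz.

(a) f₀ = 318.4 Hz  (b) Q = 0.3943  (c) BW = 807.4 Hz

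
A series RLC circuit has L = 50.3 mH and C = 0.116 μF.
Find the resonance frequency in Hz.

Step 1 — Resonance condition Im(Z)=0 gives ω₀ = 1/√(LC).
Step 2 — ω₀ = 1/√(0.0503·1.16e-07) = 1.309e+04 rad/s.
Step 3 — f₀ = ω₀/(2π) = 2084 Hz.

f₀ = 2084 Hz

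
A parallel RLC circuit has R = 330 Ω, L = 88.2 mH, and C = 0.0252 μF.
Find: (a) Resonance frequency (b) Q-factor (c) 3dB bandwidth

Step 1 — Resonance: ω₀ = 1/√(LC) = 1/√(0.0882·2.52e-08) = 2.121e+04 rad/s.
Step 2 — f₀ = ω₀/(2π) = 3376 Hz.
Step 3 — Parallel Q: Q = R/(ω₀L) = 330/(2.121e+04·0.0882) = 0.1764.
Step 4 — Bandwidth: Δω = ω₀/Q = 1.203e+05 rad/s; BW = Δω/(2π) = 1.914e+04 Hz.

(a) f₀ = 3376 Hz  (b) Q = 0.1764  (c) BW = 1.914e+04 Hz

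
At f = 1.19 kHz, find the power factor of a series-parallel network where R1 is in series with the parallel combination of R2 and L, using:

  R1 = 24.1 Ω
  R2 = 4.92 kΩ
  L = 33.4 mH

Step 1 — Angular frequency: ω = 2π·f = 2π·1190 = 7477 rad/s.
Step 2 — Component impedances:
  R1: Z = R = 24.1 Ω
  R2: Z = R = 4920 Ω
  L: Z = jωL = j·7477·0.0334 = 0 + j249.7 Ω
Step 3 — Parallel branch: R2 || L = 1/(1/R2 + 1/L) = 12.64 + j249.1 Ω.
Step 4 — Series with R1: Z_total = R1 + (R2 || L) = 36.74 + j249.1 Ω = 251.8∠81.6° Ω.
Step 5 — Power factor: PF = cos(φ) = Re(Z)/|Z| = 36.74/251.8 = 0.1459.
Step 6 — Type: Im(Z) = 249.1 ⇒ lagging (phase φ = 81.6°).

PF = 0.1459 (lagging, φ = 81.6°)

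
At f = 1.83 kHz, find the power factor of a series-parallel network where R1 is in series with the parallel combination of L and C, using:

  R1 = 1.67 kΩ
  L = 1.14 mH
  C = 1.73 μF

Step 1 — Angular frequency: ω = 2π·f = 2π·1830 = 1.15e+04 rad/s.
Step 2 — Component impedances:
  R1: Z = R = 1670 Ω
  L: Z = jωL = j·1.15e+04·0.00114 = 0 + j13.11 Ω
  C: Z = 1/(jωC) = -j/(ω·C) = 0 - j50.27 Ω
Step 3 — Parallel branch: L || C = 1/(1/L + 1/C) = 0 + j17.73 Ω.
Step 4 — Series with R1: Z_total = R1 + (L || C) = 1670 + j17.73 Ω = 1670∠0.6° Ω.
Step 5 — Power factor: PF = cos(φ) = Re(Z)/|Z| = 1670/1670.1 = 0.9999.
Step 6 — Type: Im(Z) = 17.73 ⇒ lagging (phase φ = 0.6°).

PF = 0.9999 (lagging, φ = 0.6°)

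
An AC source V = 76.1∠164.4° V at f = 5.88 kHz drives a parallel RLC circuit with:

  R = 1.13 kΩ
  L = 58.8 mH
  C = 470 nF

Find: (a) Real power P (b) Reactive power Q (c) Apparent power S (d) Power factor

Step 1 — Angular frequency: ω = 2π·f = 2π·5880 = 3.695e+04 rad/s.
Step 2 — Component impedances:
  R: Z = R = 1130 Ω
  L: Z = jωL = j·3.695e+04·0.0588 = 0 + j2172 Ω
  C: Z = 1/(jωC) = -j/(ω·C) = 0 - j57.59 Ω
Step 3 — Parallel combination: 1/Z_total = 1/R + 1/L + 1/C; Z_total = 3.089 - j59 Ω = 59.08∠-87.0° Ω.
Step 4 — Source phasor: V = 76.1∠164.4° V = -73.3 + j20.46 V.
Step 5 — Current: I = V / Z = -0.4108 - j1.221 A = 1.288∠-108.6° A.
Step 6 — Complex power: S = V·I* = 5.125 - j97.89 VA.
Step 7 — Real power: P = Re(S) = 5.125 W.
Step 8 — Reactive power: Q = Im(S) = -97.89 VAR.
Step 9 — Apparent power: |S| = 98.03 VA.
Step 10 — Power factor: PF = P/|S| = 0.05228 (leading).

(a) P = 5.125 W  (b) Q = -97.89 VAR  (c) S = 98.03 VA  (d) PF = 0.05228 (leading)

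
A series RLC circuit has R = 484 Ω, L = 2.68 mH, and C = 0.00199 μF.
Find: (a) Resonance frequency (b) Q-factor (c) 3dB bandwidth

Step 1 — Resonance: ω₀ = 1/√(LC) = 1/√(0.00268·1.99e-09) = 4.33e+05 rad/s.
Step 2 — f₀ = ω₀/(2π) = 6.892e+04 Hz.
Step 3 — Series Q: Q = ω₀L/R = 4.33e+05·0.00268/484 = 2.398.
Step 4 — Bandwidth: Δω = ω₀/Q = 1.806e+05 rad/s; BW = Δω/(2π) = 2.874e+04 Hz.

(a) f₀ = 6.892e+04 Hz  (b) Q = 2.398  (c) BW = 2.874e+04 Hz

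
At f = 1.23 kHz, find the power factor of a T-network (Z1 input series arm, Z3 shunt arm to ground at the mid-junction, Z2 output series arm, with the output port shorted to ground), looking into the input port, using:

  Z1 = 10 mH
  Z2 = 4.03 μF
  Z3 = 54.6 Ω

Step 1 — Angular frequency: ω = 2π·f = 2π·1230 = 7728 rad/s.
Step 2 — Component impedances:
  Z1: Z = jωL = j·7728·0.01 = 0 + j77.28 Ω
  Z2: Z = 1/(jωC) = -j/(ω·C) = 0 - j32.11 Ω
  Z3: Z = R = 54.6 Ω
Step 3 — With the output port shorted to ground, the output series arm Z2 runs from the junction to ground; the shunt arm Z3 also runs from the junction to ground. They appear in parallel: Z3 || Z2 = 14.03 - j23.86 Ω.
Step 4 — Series with input arm Z1: Z_in = Z1 + (Z3 || Z2) = 14.03 + j53.43 Ω = 55.24∠75.3° Ω.
Step 5 — Power factor: PF = cos(φ) = Re(Z)/|Z| = 14.03/55.24 = 0.254.
Step 6 — Type: Im(Z) = 53.43 ⇒ lagging (phase φ = 75.3°).

PF = 0.254 (lagging, φ = 75.3°)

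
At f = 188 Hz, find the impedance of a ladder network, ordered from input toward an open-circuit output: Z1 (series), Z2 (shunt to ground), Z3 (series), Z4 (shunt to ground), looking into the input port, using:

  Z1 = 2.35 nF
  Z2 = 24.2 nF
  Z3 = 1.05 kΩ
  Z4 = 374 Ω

Step 1 — Angular frequency: ω = 2π·f = 2π·188 = 1181 rad/s.
Step 2 — Component impedances:
  Z1: Z = 1/(jωC) = -j/(ω·C) = 0 - j3.602e+05 Ω
  Z2: Z = 1/(jωC) = -j/(ω·C) = 0 - j3.498e+04 Ω
  Z3: Z = R = 1050 Ω
  Z4: Z = R = 374 Ω
Step 3 — Ladder network (open output): work backward from the far end, alternating series and parallel combinations. Z_in = 1422 - j3.603e+05 Ω = 3.603e+05∠-89.8° Ω.

Z = 1422 - j3.603e+05 Ω = 3.603e+05∠-89.8° Ω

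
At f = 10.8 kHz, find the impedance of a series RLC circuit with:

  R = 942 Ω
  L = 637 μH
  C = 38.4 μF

Step 1 — Angular frequency: ω = 2π·f = 2π·1.08e+04 = 6.786e+04 rad/s.
Step 2 — Component impedances:
  R: Z = R = 942 Ω
  L: Z = jωL = j·6.786e+04·0.000637 = 0 + j43.23 Ω
  C: Z = 1/(jωC) = -j/(ω·C) = 0 - j0.3838 Ω
Step 3 — Series combination: Z_total = R + L + C = 942 + j42.84 Ω = 943∠2.6° Ω.

Z = 942 + j42.84 Ω = 943∠2.6° Ω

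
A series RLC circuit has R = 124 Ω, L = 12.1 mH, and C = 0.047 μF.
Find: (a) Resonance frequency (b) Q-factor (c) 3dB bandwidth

Step 1 — Resonance: ω₀ = 1/√(LC) = 1/√(0.0121·4.7e-08) = 4.193e+04 rad/s.
Step 2 — f₀ = ω₀/(2π) = 6674 Hz.
Step 3 — Series Q: Q = ω₀L/R = 4.193e+04·0.0121/124 = 4.092.
Step 4 — Bandwidth: Δω = ω₀/Q = 1.025e+04 rad/s; BW = Δω/(2π) = 1631 Hz.

(a) f₀ = 6674 Hz  (b) Q = 4.092  (c) BW = 1631 Hz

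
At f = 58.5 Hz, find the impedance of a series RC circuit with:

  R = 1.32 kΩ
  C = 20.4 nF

Step 1 — Angular frequency: ω = 2π·f = 2π·58.5 = 367.6 rad/s.
Step 2 — Component impedances:
  R: Z = R = 1320 Ω
  C: Z = 1/(jωC) = -j/(ω·C) = 0 - j1.334e+05 Ω
Step 3 — Series combination: Z_total = R + C = 1320 - j1.334e+05 Ω = 1.334e+05∠-89.4° Ω.

Z = 1320 - j1.334e+05 Ω = 1.334e+05∠-89.4° Ω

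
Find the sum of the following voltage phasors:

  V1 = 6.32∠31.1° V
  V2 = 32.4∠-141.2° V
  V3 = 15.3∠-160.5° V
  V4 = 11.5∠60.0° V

Step 1 — Convert each phasor to rectangular form:
  V1 = 6.32·(cos(31.1°) + j·sin(31.1°)) = 5.412 + j3.264 V
  V2 = 32.4·(cos(-141.2°) + j·sin(-141.2°)) = -25.25 - j20.3 V
  V3 = 15.3·(cos(-160.5°) + j·sin(-160.5°)) = -14.42 - j5.107 V
  V4 = 11.5·(cos(60.0°) + j·sin(60.0°)) = 5.75 + j9.959 V
Step 2 — Sum components: V_total = -28.51 - j12.19 V.
Step 3 — Convert to polar: |V_total| = 31.01 V, ∠V_total = -156.9°.

V_total = 31.01∠-156.9° V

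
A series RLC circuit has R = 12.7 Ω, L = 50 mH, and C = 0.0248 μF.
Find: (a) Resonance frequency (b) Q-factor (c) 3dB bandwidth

Step 1 — Resonance condition Im(Z)=0 gives ω₀ = 1/√(LC).
Step 2 — ω₀ = 1/√(0.05·2.48e-08) = 2.84e+04 rad/s.
Step 3 — f₀ = ω₀/(2π) = 4520 Hz.
Step 4 — Series Q: Q = ω₀L/R = 2.84e+04·0.05/12.7 = 111.8.
Step 5 — 3dB bandwidth: Δω = ω₀/Q = 254 rad/s; BW = Δω/(2π) = 40.43 Hz.

(a) f₀ = 4520 Hz  (b) Q = 111.8  (c) BW = 40.43 Hz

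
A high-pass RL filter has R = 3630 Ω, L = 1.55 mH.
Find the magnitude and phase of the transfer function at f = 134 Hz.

Step 1 — Angular frequency: ω = 2π·134 = 841.9 rad/s.
Step 2 — Transfer function: H(jω) = jωL/(R + jωL).
Step 3 — Numerator jωL = j·1.305; denominator R + jωL = 3630 + j1.305.
Step 4 — H = 1.292e-07 + j0.0003595.
Step 5 — Magnitude: |H| = 0.0003595 (-68.9 dB); phase: φ = 90.0°.

|H| = 0.0003595 (-68.9 dB), φ = 90.0°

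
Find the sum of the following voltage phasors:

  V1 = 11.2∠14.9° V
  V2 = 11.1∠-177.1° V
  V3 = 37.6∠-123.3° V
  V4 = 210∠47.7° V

Step 1 — Convert each phasor to rectangular form:
  V1 = 11.2·(cos(14.9°) + j·sin(14.9°)) = 10.82 + j2.88 V
  V2 = 11.1·(cos(-177.1°) + j·sin(-177.1°)) = -11.09 - j0.5616 V
  V3 = 37.6·(cos(-123.3°) + j·sin(-123.3°)) = -20.64 - j31.43 V
  V4 = 210·(cos(47.7°) + j·sin(47.7°)) = 141.3 + j155.3 V
Step 2 — Sum components: V_total = 120.4 + j126.2 V.
Step 3 — Convert to polar: |V_total| = 174.4 V, ∠V_total = 46.3°.

V_total = 174.4∠46.3° V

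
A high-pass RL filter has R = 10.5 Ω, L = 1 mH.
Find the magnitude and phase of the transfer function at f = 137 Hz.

Step 1 — Angular frequency: ω = 2π·137 = 860.8 rad/s.
Step 2 — Transfer function: H(jω) = jωL/(R + jωL).
Step 3 — Numerator jωL = j·0.8608; denominator R + jωL = 10.5 + j0.8608.
Step 4 — H = 0.006676 + j0.08143.
Step 5 — Magnitude: |H| = 0.08171 (-21.8 dB); phase: φ = 85.3°.

|H| = 0.08171 (-21.8 dB), φ = 85.3°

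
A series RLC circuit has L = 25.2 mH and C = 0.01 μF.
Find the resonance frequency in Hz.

Step 1 — Resonance condition Im(Z)=0 gives ω₀ = 1/√(LC).
Step 2 — ω₀ = 1/√(0.0252·1e-08) = 6.299e+04 rad/s.
Step 3 — f₀ = ω₀/(2π) = 1.003e+04 Hz.

f₀ = 1.003e+04 Hz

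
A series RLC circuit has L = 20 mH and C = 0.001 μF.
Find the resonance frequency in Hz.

Step 1 — Resonance condition Im(Z)=0 gives ω₀ = 1/√(LC).
Step 2 — ω₀ = 1/√(0.02·1e-09) = 2.236e+05 rad/s.
Step 3 — f₀ = ω₀/(2π) = 3.559e+04 Hz.

f₀ = 3.559e+04 Hz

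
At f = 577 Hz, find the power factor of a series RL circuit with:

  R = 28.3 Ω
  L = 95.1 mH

Step 1 — Angular frequency: ω = 2π·f = 2π·577 = 3625 rad/s.
Step 2 — Component impedances:
  R: Z = R = 28.3 Ω
  L: Z = jωL = j·3625·0.0951 = 0 + j344.8 Ω
Step 3 — Series combination: Z_total = R + L = 28.3 + j344.8 Ω = 345.9∠85.3° Ω.
Step 4 — Power factor: PF = cos(φ) = Re(Z)/|Z| = 28.3/345.93 = 0.08181.
Step 5 — Type: Im(Z) = 344.8 ⇒ lagging (phase φ = 85.3°).

PF = 0.08181 (lagging, φ = 85.3°)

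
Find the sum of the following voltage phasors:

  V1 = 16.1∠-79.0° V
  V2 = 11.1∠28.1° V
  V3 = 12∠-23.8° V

Step 1 — Convert each phasor to rectangular form:
  V1 = 16.1·(cos(-79.0°) + j·sin(-79.0°)) = 3.072 - j15.8 V
  V2 = 11.1·(cos(28.1°) + j·sin(28.1°)) = 9.792 + j5.228 V
  V3 = 12·(cos(-23.8°) + j·sin(-23.8°)) = 10.98 - j4.843 V
Step 2 — Sum components: V_total = 23.84 - j15.42 V.
Step 3 — Convert to polar: |V_total| = 28.39 V, ∠V_total = -32.9°.

V_total = 28.39∠-32.9° V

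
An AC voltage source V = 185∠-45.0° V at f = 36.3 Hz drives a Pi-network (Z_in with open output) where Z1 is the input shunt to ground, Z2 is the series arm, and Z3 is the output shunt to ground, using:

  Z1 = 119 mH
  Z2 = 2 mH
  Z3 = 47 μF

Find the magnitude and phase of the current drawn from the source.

Step 1 — Angular frequency: ω = 2π·f = 2π·36.3 = 228.1 rad/s.
Step 2 — Component impedances:
  Z1: Z = jωL = j·228.1·0.119 = 0 + j27.14 Ω
  Z2: Z = jωL = j·228.1·0.002 = 0 + j0.4562 Ω
  Z3: Z = 1/(jωC) = -j/(ω·C) = 0 - j93.29 Ω
Step 3 — With open output, the series arm Z2 and the output shunt Z3 appear in series to ground: Z2 + Z3 = 0 - j92.83 Ω.
Step 4 — Parallel with input shunt Z1: Z_in = Z1 || (Z2 + Z3) = 0 + j38.36 Ω = 38.36∠90.0° Ω.
Step 5 — Source phasor: V = 185∠-45.0° V = 130.8 - j130.8 V.
Step 6 — Ohm's law: I = V / Z_total = (130.8 - j130.8) / (0 + j38.36) = -3.411 - j3.411 A.
Step 7 — Convert to polar: |I| = 4.823 A, ∠I = -135.0°.

I = 4.823∠-135.0° A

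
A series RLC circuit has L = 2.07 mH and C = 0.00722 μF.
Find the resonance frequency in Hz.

Step 1 — Resonance condition Im(Z)=0 gives ω₀ = 1/√(LC).
Step 2 — ω₀ = 1/√(0.00207·7.22e-09) = 2.587e+05 rad/s.
Step 3 — f₀ = ω₀/(2π) = 4.117e+04 Hz.

f₀ = 4.117e+04 Hz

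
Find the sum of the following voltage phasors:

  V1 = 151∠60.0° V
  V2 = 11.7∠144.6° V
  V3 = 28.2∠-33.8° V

Step 1 — Convert each phasor to rectangular form:
  V1 = 151·(cos(60.0°) + j·sin(60.0°)) = 75.5 + j130.8 V
  V2 = 11.7·(cos(144.6°) + j·sin(144.6°)) = -9.537 + j6.778 V
  V3 = 28.2·(cos(-33.8°) + j·sin(-33.8°)) = 23.43 - j15.69 V
Step 2 — Sum components: V_total = 89.4 + j121.9 V.
Step 3 — Convert to polar: |V_total| = 151.1 V, ∠V_total = 53.7°.

V_total = 151.1∠53.7° V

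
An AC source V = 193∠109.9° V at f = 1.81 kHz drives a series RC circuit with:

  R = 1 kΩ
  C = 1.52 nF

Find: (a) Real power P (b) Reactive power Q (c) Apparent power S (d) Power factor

Step 1 — Angular frequency: ω = 2π·f = 2π·1810 = 1.137e+04 rad/s.
Step 2 — Component impedances:
  R: Z = R = 1000 Ω
  C: Z = 1/(jωC) = -j/(ω·C) = 0 - j5.785e+04 Ω
Step 3 — Series combination: Z_total = R + C = 1000 - j5.785e+04 Ω = 5.786e+04∠-89.0° Ω.
Step 4 — Source phasor: V = 193∠109.9° V = -65.69 + j181.5 V.
Step 5 — Current: I = V / Z = -0.003156 - j0.001081 A = 0.003336∠-161.1° A.
Step 6 — Complex power: S = V·I* = 0.01113 - j0.6437 VA.
Step 7 — Real power: P = Re(S) = 0.01113 W.
Step 8 — Reactive power: Q = Im(S) = -0.6437 VAR.
Step 9 — Apparent power: |S| = 0.6438 VA.
Step 10 — Power factor: PF = P/|S| = 0.01728 (leading).

(a) P = 0.01113 W  (b) Q = -0.6437 VAR  (c) S = 0.6438 VA  (d) PF = 0.01728 (leading)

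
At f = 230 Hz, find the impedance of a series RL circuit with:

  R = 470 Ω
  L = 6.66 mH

Step 1 — Angular frequency: ω = 2π·f = 2π·230 = 1445 rad/s.
Step 2 — Component impedances:
  R: Z = R = 470 Ω
  L: Z = jωL = j·1445·0.00666 = 0 + j9.625 Ω
Step 3 — Series combination: Z_total = R + L = 470 + j9.625 Ω = 470.1∠1.2° Ω.

Z = 470 + j9.625 Ω = 470.1∠1.2° Ω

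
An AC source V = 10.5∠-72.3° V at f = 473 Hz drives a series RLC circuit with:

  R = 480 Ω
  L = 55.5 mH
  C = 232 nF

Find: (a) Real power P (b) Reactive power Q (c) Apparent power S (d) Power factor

Step 1 — Angular frequency: ω = 2π·f = 2π·473 = 2972 rad/s.
Step 2 — Component impedances:
  R: Z = R = 480 Ω
  L: Z = jωL = j·2972·0.0555 = 0 + j164.9 Ω
  C: Z = 1/(jωC) = -j/(ω·C) = 0 - j1450 Ω
Step 3 — Series combination: Z_total = R + L + C = 480 - j1285 Ω = 1372∠-69.5° Ω.
Step 4 — Source phasor: V = 10.5∠-72.3° V = 3.192 - j10 V.
Step 5 — Current: I = V / Z = 0.007644 - j0.0003707 A = 0.007653∠-2.8° A.
Step 6 — Complex power: S = V·I* = 0.02811 - j0.07527 VA.
Step 7 — Real power: P = Re(S) = 0.02811 W.
Step 8 — Reactive power: Q = Im(S) = -0.07527 VAR.
Step 9 — Apparent power: |S| = 0.08035 VA.
Step 10 — Power factor: PF = P/|S| = 0.3498 (leading).

(a) P = 0.02811 W  (b) Q = -0.07527 VAR  (c) S = 0.08035 VA  (d) PF = 0.3498 (leading)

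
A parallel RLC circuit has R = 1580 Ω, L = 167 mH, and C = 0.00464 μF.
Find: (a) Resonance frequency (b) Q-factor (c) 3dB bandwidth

Step 1 — Resonance: ω₀ = 1/√(LC) = 1/√(0.167·4.64e-09) = 3.592e+04 rad/s.
Step 2 — f₀ = ω₀/(2π) = 5717 Hz.
Step 3 — Parallel Q: Q = R/(ω₀L) = 1580/(3.592e+04·0.167) = 0.2634.
Step 4 — Bandwidth: Δω = ω₀/Q = 1.364e+05 rad/s; BW = Δω/(2π) = 2.171e+04 Hz.

(a) f₀ = 5717 Hz  (b) Q = 0.2634  (c) BW = 2.171e+04 Hz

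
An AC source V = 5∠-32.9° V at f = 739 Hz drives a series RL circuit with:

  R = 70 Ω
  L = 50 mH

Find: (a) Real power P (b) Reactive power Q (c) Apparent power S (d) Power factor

Step 1 — Angular frequency: ω = 2π·f = 2π·739 = 4643 rad/s.
Step 2 — Component impedances:
  R: Z = R = 70 Ω
  L: Z = jωL = j·4643·0.05 = 0 + j232.2 Ω
Step 3 — Series combination: Z_total = R + L = 70 + j232.2 Ω = 242.5∠73.2° Ω.
Step 4 — Source phasor: V = 5∠-32.9° V = 4.198 - j2.716 V.
Step 5 — Current: I = V / Z = -0.005726 - j0.01981 A = 0.02062∠-106.1° A.
Step 6 — Complex power: S = V·I* = 0.02976 + j0.09871 VA.
Step 7 — Real power: P = Re(S) = 0.02976 W.
Step 8 — Reactive power: Q = Im(S) = 0.09871 VAR.
Step 9 — Apparent power: |S| = 0.1031 VA.
Step 10 — Power factor: PF = P/|S| = 0.2887 (lagging).

(a) P = 0.02976 W  (b) Q = 0.09871 VAR  (c) S = 0.1031 VA  (d) PF = 0.2887 (lagging)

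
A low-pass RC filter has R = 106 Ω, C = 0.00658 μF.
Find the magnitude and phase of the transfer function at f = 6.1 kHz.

Step 1 — Angular frequency: ω = 2π·6100 = 3.833e+04 rad/s.
Step 2 — Transfer function: H(jω) = 1/(1 + jωRC).
Step 3 — Denominator: 1 + jωRC = 1 + j·3.833e+04·106·6.58e-09 = 1 + j0.02673.
Step 4 — H = 0.9993 - j0.02671.
Step 5 — Magnitude: |H| = 0.9996 (-0.0 dB); phase: φ = -1.5°.

|H| = 0.9996 (-0.0 dB), φ = -1.5°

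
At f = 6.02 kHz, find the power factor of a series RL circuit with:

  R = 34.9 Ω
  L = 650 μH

Step 1 — Angular frequency: ω = 2π·f = 2π·6020 = 3.782e+04 rad/s.
Step 2 — Component impedances:
  R: Z = R = 34.9 Ω
  L: Z = jωL = j·3.782e+04·0.00065 = 0 + j24.59 Ω
Step 3 — Series combination: Z_total = R + L = 34.9 + j24.59 Ω = 42.69∠35.2° Ω.
Step 4 — Power factor: PF = cos(φ) = Re(Z)/|Z| = 34.9/42.69 = 0.8175.
Step 5 — Type: Im(Z) = 24.59 ⇒ lagging (phase φ = 35.2°).

PF = 0.8175 (lagging, φ = 35.2°)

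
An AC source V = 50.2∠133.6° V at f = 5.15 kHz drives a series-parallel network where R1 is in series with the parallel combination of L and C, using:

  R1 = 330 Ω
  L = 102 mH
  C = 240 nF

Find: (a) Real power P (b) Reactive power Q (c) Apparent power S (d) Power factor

Step 1 — Angular frequency: ω = 2π·f = 2π·5150 = 3.236e+04 rad/s.
Step 2 — Component impedances:
  R1: Z = R = 330 Ω
  L: Z = jωL = j·3.236e+04·0.102 = 0 + j3301 Ω
  C: Z = 1/(jωC) = -j/(ω·C) = 0 - j128.8 Ω
Step 3 — Parallel branch: L || C = 1/(1/L + 1/C) = 0 - j134 Ω.
Step 4 — Series with R1: Z_total = R1 + (L || C) = 330 - j134 Ω = 356.2∠-22.1° Ω.
Step 5 — Source phasor: V = 50.2∠133.6° V = -34.62 + j36.35 V.
Step 6 — Current: I = V / Z = -0.1285 + j0.058 A = 0.1409∠155.7° A.
Step 7 — Complex power: S = V·I* = 6.556 - j2.662 VA.
Step 8 — Real power: P = Re(S) = 6.556 W.
Step 9 — Reactive power: Q = Im(S) = -2.662 VAR.
Step 10 — Apparent power: |S| = 7.075 VA.
Step 11 — Power factor: PF = P/|S| = 0.9265 (leading).

(a) P = 6.556 W  (b) Q = -2.662 VAR  (c) S = 7.075 VA  (d) PF = 0.9265 (leading)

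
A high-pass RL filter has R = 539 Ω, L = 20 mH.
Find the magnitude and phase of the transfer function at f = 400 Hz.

Step 1 — Angular frequency: ω = 2π·400 = 2513 rad/s.
Step 2 — Transfer function: H(jω) = jωL/(R + jωL).
Step 3 — Numerator jωL = j·50.27; denominator R + jωL = 539 + j50.27.
Step 4 — H = 0.008622 + j0.09245.
Step 5 — Magnitude: |H| = 0.09285 (-20.6 dB); phase: φ = 84.7°.

|H| = 0.09285 (-20.6 dB), φ = 84.7°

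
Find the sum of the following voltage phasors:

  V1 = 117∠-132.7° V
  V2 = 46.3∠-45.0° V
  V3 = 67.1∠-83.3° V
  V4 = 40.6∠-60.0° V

Step 1 — Convert each phasor to rectangular form:
  V1 = 117·(cos(-132.7°) + j·sin(-132.7°)) = -79.34 - j85.99 V
  V2 = 46.3·(cos(-45.0°) + j·sin(-45.0°)) = 32.74 - j32.74 V
  V3 = 67.1·(cos(-83.3°) + j·sin(-83.3°)) = 7.829 - j66.64 V
  V4 = 40.6·(cos(-60.0°) + j·sin(-60.0°)) = 20.3 - j35.16 V
Step 2 — Sum components: V_total = -18.48 - j220.5 V.
Step 3 — Convert to polar: |V_total| = 221.3 V, ∠V_total = -94.8°.

V_total = 221.3∠-94.8° V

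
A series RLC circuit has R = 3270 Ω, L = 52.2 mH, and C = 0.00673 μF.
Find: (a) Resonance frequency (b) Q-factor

Step 1 — Resonance condition Im(Z)=0 gives ω₀ = 1/√(LC).
Step 2 — ω₀ = 1/√(0.0522·6.73e-09) = 5.335e+04 rad/s.
Step 3 — f₀ = ω₀/(2π) = 8491 Hz.
Step 4 — Series Q: Q = ω₀L/R = 5.335e+04·0.0522/3270 = 0.8517.

(a) f₀ = 8491 Hz  (b) Q = 0.8517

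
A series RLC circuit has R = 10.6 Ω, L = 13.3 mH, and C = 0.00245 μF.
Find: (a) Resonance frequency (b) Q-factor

Step 1 — Resonance condition Im(Z)=0 gives ω₀ = 1/√(LC).
Step 2 — ω₀ = 1/√(0.0133·2.45e-09) = 1.752e+05 rad/s.
Step 3 — f₀ = ω₀/(2π) = 2.788e+04 Hz.
Step 4 — Series Q: Q = ω₀L/R = 1.752e+05·0.0133/10.6 = 219.8.

(a) f₀ = 2.788e+04 Hz  (b) Q = 219.8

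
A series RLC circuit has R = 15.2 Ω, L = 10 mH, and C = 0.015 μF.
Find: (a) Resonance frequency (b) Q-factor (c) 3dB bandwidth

Step 1 — Resonance condition Im(Z)=0 gives ω₀ = 1/√(LC).
Step 2 — ω₀ = 1/√(0.01·1.5e-08) = 8.165e+04 rad/s.
Step 3 — f₀ = ω₀/(2π) = 1.299e+04 Hz.
Step 4 — Series Q: Q = ω₀L/R = 8.165e+04·0.01/15.2 = 53.72.
Step 5 — 3dB bandwidth: Δω = ω₀/Q = 1520 rad/s; BW = Δω/(2π) = 241.9 Hz.

(a) f₀ = 1.299e+04 Hz  (b) Q = 53.72  (c) BW = 241.9 Hz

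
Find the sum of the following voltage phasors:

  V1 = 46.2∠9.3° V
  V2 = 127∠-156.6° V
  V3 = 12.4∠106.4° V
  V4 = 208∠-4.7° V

Step 1 — Convert each phasor to rectangular form:
  V1 = 46.2·(cos(9.3°) + j·sin(9.3°)) = 45.59 + j7.466 V
  V2 = 127·(cos(-156.6°) + j·sin(-156.6°)) = -116.6 - j50.44 V
  V3 = 12.4·(cos(106.4°) + j·sin(106.4°)) = -3.501 + j11.9 V
  V4 = 208·(cos(-4.7°) + j·sin(-4.7°)) = 207.3 - j17.04 V
Step 2 — Sum components: V_total = 132.8 - j48.12 V.
Step 3 — Convert to polar: |V_total| = 141.3 V, ∠V_total = -19.9°.

V_total = 141.3∠-19.9° V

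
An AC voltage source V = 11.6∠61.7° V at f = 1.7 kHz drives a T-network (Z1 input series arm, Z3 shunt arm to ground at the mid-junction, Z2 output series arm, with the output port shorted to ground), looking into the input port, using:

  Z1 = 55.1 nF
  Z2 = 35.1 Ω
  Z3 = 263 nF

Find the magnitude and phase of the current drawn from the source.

Step 1 — Angular frequency: ω = 2π·f = 2π·1700 = 1.068e+04 rad/s.
Step 2 — Component impedances:
  Z1: Z = 1/(jωC) = -j/(ω·C) = 0 - j1699 Ω
  Z2: Z = R = 35.1 Ω
  Z3: Z = 1/(jωC) = -j/(ω·C) = 0 - j356 Ω
Step 3 — With the output port shorted to ground, the output series arm Z2 runs from the junction to ground; the shunt arm Z3 also runs from the junction to ground. They appear in parallel: Z3 || Z2 = 34.76 - j3.428 Ω.
Step 4 — Series with input arm Z1: Z_in = Z1 + (Z3 || Z2) = 34.76 - j1703 Ω = 1703∠-88.8° Ω.
Step 5 — Source phasor: V = 11.6∠61.7° V = 5.499 + j10.21 V.
Step 6 — Ohm's law: I = V / Z_total = (5.499 + j10.21) / (34.76 - j1703) = -0.005931 + j0.003351 A.
Step 7 — Convert to polar: |I| = 0.006812 A, ∠I = 150.5°.

I = 0.006812∠150.5° A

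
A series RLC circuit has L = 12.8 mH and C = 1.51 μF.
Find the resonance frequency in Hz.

Step 1 — Resonance condition Im(Z)=0 gives ω₀ = 1/√(LC).
Step 2 — ω₀ = 1/√(0.0128·1.51e-06) = 7193 rad/s.
Step 3 — f₀ = ω₀/(2π) = 1145 Hz.

f₀ = 1145 Hz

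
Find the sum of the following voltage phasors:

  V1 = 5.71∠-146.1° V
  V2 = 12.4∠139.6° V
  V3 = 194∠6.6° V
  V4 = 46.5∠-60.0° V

Step 1 — Convert each phasor to rectangular form:
  V1 = 5.71·(cos(-146.1°) + j·sin(-146.1°)) = -4.739 - j3.185 V
  V2 = 12.4·(cos(139.6°) + j·sin(139.6°)) = -9.443 + j8.037 V
  V3 = 194·(cos(6.6°) + j·sin(6.6°)) = 192.7 + j22.3 V
  V4 = 46.5·(cos(-60.0°) + j·sin(-60.0°)) = 23.25 - j40.27 V
Step 2 — Sum components: V_total = 201.8 - j13.12 V.
Step 3 — Convert to polar: |V_total| = 202.2 V, ∠V_total = -3.7°.

V_total = 202.2∠-3.7° V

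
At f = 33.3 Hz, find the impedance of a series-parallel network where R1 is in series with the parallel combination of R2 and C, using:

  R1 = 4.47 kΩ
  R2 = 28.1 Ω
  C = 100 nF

Step 1 — Angular frequency: ω = 2π·f = 2π·33.3 = 209.2 rad/s.
Step 2 — Component impedances:
  R1: Z = R = 4470 Ω
  R2: Z = R = 28.1 Ω
  C: Z = 1/(jωC) = -j/(ω·C) = 0 - j4.779e+04 Ω
Step 3 — Parallel branch: R2 || C = 1/(1/R2 + 1/C) = 28.1 - j0.01652 Ω.
Step 4 — Series with R1: Z_total = R1 + (R2 || C) = 4498 - j0.01652 Ω = 4498∠-0.0° Ω.

Z = 4498 - j0.01652 Ω = 4498∠-0.0° Ω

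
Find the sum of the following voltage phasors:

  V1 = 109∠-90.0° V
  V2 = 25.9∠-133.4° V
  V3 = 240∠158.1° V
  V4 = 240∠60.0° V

Step 1 — Convert each phasor to rectangular form:
  V1 = 109·(cos(-90.0°) + j·sin(-90.0°)) = 0 - j109 V
  V2 = 25.9·(cos(-133.4°) + j·sin(-133.4°)) = -17.8 - j18.82 V
  V3 = 240·(cos(158.1°) + j·sin(158.1°)) = -222.7 + j89.52 V
  V4 = 240·(cos(60.0°) + j·sin(60.0°)) = 120 + j207.8 V
Step 2 — Sum components: V_total = -120.5 + j169.5 V.
Step 3 — Convert to polar: |V_total| = 208 V, ∠V_total = 125.4°.

V_total = 208∠125.4° V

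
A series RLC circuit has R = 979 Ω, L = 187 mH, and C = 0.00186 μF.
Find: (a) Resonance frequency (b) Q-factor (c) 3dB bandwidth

Step 1 — Resonance: ω₀ = 1/√(LC) = 1/√(0.187·1.86e-09) = 5.362e+04 rad/s.
Step 2 — f₀ = ω₀/(2π) = 8534 Hz.
Step 3 — Series Q: Q = ω₀L/R = 5.362e+04·0.187/979 = 10.24.
Step 4 — Bandwidth: Δω = ω₀/Q = 5235 rad/s; BW = Δω/(2π) = 833.2 Hz.

(a) f₀ = 8534 Hz  (b) Q = 10.24  (c) BW = 833.2 Hz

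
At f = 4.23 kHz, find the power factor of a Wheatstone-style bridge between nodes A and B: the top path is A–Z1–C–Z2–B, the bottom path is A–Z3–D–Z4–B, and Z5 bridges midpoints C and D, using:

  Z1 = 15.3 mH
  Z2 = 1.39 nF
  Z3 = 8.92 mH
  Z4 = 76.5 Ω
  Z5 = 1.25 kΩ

Step 1 — Angular frequency: ω = 2π·f = 2π·4230 = 2.658e+04 rad/s.
Step 2 — Component impedances:
  Z1: Z = jωL = j·2.658e+04·0.0153 = 0 + j406.6 Ω
  Z2: Z = 1/(jωC) = -j/(ω·C) = 0 - j2.707e+04 Ω
  Z3: Z = jωL = j·2.658e+04·0.00892 = 0 + j237.1 Ω
  Z4: Z = R = 76.5 Ω
  Z5: Z = R = 1250 Ω
Step 3 — Bridge requires nodal analysis (the Z5 bridge couples midpoints C and D, so the two paths cannot be reduced to a simple series/parallel combination). Setting node B to ground and injecting 1 A at node A, the 3-node admittance system at A, C, D solves to V_A = Z_AB = 114.5 + j218.9 Ω = 247.1∠62.4° Ω.
Step 4 — Power factor: PF = cos(φ) = Re(Z)/|Z| = 114.5/247.1 = 0.4634.
Step 5 — Type: Im(Z) = 218.9 ⇒ lagging (phase φ = 62.4°).

PF = 0.4634 (lagging, φ = 62.4°)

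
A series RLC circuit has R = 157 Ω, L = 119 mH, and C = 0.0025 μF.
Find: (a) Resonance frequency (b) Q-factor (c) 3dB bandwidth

Step 1 — Resonance condition Im(Z)=0 gives ω₀ = 1/√(LC).
Step 2 — ω₀ = 1/√(0.119·2.5e-09) = 5.798e+04 rad/s.
Step 3 — f₀ = ω₀/(2π) = 9227 Hz.
Step 4 — Series Q: Q = ω₀L/R = 5.798e+04·0.119/157 = 43.94.
Step 5 — 3dB bandwidth: Δω = ω₀/Q = 1319 rad/s; BW = Δω/(2π) = 210 Hz.

(a) f₀ = 9227 Hz  (b) Q = 43.94  (c) BW = 210 Hz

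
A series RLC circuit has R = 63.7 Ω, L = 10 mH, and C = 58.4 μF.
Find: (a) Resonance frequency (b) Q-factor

Step 1 — Resonance condition Im(Z)=0 gives ω₀ = 1/√(LC).
Step 2 — ω₀ = 1/√(0.01·5.84e-05) = 1309 rad/s.
Step 3 — f₀ = ω₀/(2π) = 208.3 Hz.
Step 4 — Series Q: Q = ω₀L/R = 1309·0.01/63.7 = 0.2054.

(a) f₀ = 208.3 Hz  (b) Q = 0.2054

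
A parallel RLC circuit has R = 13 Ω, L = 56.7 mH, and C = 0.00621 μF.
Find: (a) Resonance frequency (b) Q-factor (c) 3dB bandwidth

Step 1 — Resonance: ω₀ = 1/√(LC) = 1/√(0.0567·6.21e-09) = 5.329e+04 rad/s.
Step 2 — f₀ = ω₀/(2π) = 8482 Hz.
Step 3 — Parallel Q: Q = R/(ω₀L) = 13/(5.329e+04·0.0567) = 0.004302.
Step 4 — Bandwidth: Δω = ω₀/Q = 1.239e+07 rad/s; BW = Δω/(2π) = 1.971e+06 Hz.

(a) f₀ = 8482 Hz  (b) Q = 0.004302  (c) BW = 1.971e+06 Hz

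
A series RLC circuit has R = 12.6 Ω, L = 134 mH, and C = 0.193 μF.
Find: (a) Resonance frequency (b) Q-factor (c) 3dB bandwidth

Step 1 — Resonance: ω₀ = 1/√(LC) = 1/√(0.134·1.93e-07) = 6218 rad/s.
Step 2 — f₀ = ω₀/(2π) = 989.7 Hz.
Step 3 — Series Q: Q = ω₀L/R = 6218·0.134/12.6 = 66.13.
Step 4 — Bandwidth: Δω = ω₀/Q = 94.03 rad/s; BW = Δω/(2π) = 14.97 Hz.

(a) f₀ = 989.7 Hz  (b) Q = 66.13  (c) BW = 14.97 Hz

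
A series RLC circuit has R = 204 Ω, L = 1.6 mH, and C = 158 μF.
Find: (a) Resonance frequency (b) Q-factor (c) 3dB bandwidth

Step 1 — Resonance: ω₀ = 1/√(LC) = 1/√(0.0016·0.000158) = 1989 rad/s.
Step 2 — f₀ = ω₀/(2π) = 316.5 Hz.
Step 3 — Series Q: Q = ω₀L/R = 1989·0.0016/204 = 0.0156.
Step 4 — Bandwidth: Δω = ω₀/Q = 1.275e+05 rad/s; BW = Δω/(2π) = 2.029e+04 Hz.

(a) f₀ = 316.5 Hz  (b) Q = 0.0156  (c) BW = 2.029e+04 Hz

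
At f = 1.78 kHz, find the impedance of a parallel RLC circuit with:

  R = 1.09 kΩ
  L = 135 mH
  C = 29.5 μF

Step 1 — Angular frequency: ω = 2π·f = 2π·1780 = 1.118e+04 rad/s.
Step 2 — Component impedances:
  R: Z = R = 1090 Ω
  L: Z = jωL = j·1.118e+04·0.135 = 0 + j1510 Ω
  C: Z = 1/(jωC) = -j/(ω·C) = 0 - j3.031 Ω
Step 3 — Parallel combination: 1/Z_total = 1/R + 1/L + 1/C; Z_total = 0.008462 - j3.037 Ω = 3.037∠-89.8° Ω.

Z = 0.008462 - j3.037 Ω = 3.037∠-89.8° Ω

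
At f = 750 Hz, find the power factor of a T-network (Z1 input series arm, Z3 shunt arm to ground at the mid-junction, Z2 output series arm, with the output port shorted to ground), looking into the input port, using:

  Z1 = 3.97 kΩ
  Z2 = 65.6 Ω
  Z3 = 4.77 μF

Step 1 — Angular frequency: ω = 2π·f = 2π·750 = 4712 rad/s.
Step 2 — Component impedances:
  Z1: Z = R = 3970 Ω
  Z2: Z = R = 65.6 Ω
  Z3: Z = 1/(jωC) = -j/(ω·C) = 0 - j44.49 Ω
Step 3 — With the output port shorted to ground, the output series arm Z2 runs from the junction to ground; the shunt arm Z3 also runs from the junction to ground. They appear in parallel: Z3 || Z2 = 20.67 - j30.47 Ω.
Step 4 — Series with input arm Z1: Z_in = Z1 + (Z3 || Z2) = 3991 - j30.47 Ω = 3991∠-0.4° Ω.
Step 5 — Power factor: PF = cos(φ) = Re(Z)/|Z| = 3991/3991 = 1.
Step 6 — Type: Im(Z) = -30.47 ⇒ leading (phase φ = -0.4°).

PF = 1 (leading, φ = -0.4°)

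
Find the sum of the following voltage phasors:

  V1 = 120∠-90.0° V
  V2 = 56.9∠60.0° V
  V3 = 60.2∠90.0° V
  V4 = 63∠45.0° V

Step 1 — Convert each phasor to rectangular form:
  V1 = 120·(cos(-90.0°) + j·sin(-90.0°)) = 0 - j120 V
  V2 = 56.9·(cos(60.0°) + j·sin(60.0°)) = 28.45 + j49.28 V
  V3 = 60.2·(cos(90.0°) + j·sin(90.0°)) = 0 + j60.2 V
  V4 = 63·(cos(45.0°) + j·sin(45.0°)) = 44.55 + j44.55 V
Step 2 — Sum components: V_total = 73 + j34.02 V.
Step 3 — Convert to polar: |V_total| = 80.54 V, ∠V_total = 25.0°.

V_total = 80.54∠25.0° V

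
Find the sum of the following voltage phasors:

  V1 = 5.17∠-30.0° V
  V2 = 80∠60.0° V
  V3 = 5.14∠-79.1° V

Step 1 — Convert each phasor to rectangular form:
  V1 = 5.17·(cos(-30.0°) + j·sin(-30.0°)) = 4.477 - j2.585 V
  V2 = 80·(cos(60.0°) + j·sin(60.0°)) = 40 + j69.28 V
  V3 = 5.14·(cos(-79.1°) + j·sin(-79.1°)) = 0.972 - j5.047 V
Step 2 — Sum components: V_total = 45.45 + j61.65 V.
Step 3 — Convert to polar: |V_total| = 76.59 V, ∠V_total = 53.6°.

V_total = 76.59∠53.6° V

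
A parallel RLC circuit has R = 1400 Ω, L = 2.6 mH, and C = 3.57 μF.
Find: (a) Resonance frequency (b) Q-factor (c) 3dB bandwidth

Step 1 — Resonance: ω₀ = 1/√(LC) = 1/√(0.0026·3.57e-06) = 1.038e+04 rad/s.
Step 2 — f₀ = ω₀/(2π) = 1652 Hz.
Step 3 — Parallel Q: Q = R/(ω₀L) = 1400/(1.038e+04·0.0026) = 51.88.
Step 4 — Bandwidth: Δω = ω₀/Q = 200.1 rad/s; BW = Δω/(2π) = 31.84 Hz.

(a) f₀ = 1652 Hz  (b) Q = 51.88  (c) BW = 31.84 Hz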